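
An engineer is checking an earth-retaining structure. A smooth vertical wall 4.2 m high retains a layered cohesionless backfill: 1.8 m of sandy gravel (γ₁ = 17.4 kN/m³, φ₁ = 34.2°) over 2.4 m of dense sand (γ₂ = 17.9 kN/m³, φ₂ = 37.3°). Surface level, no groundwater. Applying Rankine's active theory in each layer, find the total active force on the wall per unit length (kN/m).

K_a1 = tan²(45°−34.2°/2) = 0.2803; K_a2 = tan²(45°−37.3°/2) = 0.2453.
Layer 1: σ at base = K_a1 γ₁ h₁ = 8.780 kPa; P₁ = ½×8.780×1.8 = 7.902.
Layer 2: σ_v at top = γ₁h₁ = 31.32; σ_h top = K_a2×31.32 = 7.684; σ_h base = K_a2×(31.32+17.9×2.4) = 18.22.
P₂ = ½(7.684+18.22)×2.4 = 31.09. Total P_a = 7.902+31.09 = 38.99 kN/m.

39.0 kN/m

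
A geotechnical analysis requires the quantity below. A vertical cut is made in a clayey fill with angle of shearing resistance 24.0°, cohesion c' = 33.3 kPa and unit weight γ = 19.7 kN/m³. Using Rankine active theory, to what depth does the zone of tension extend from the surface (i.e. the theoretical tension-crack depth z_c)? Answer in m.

5.21 m

K_a = tan²(45° − 24.0°/2) = 0.4217; √K_a = 0.6494.
The active pressure is zero where K_a γ z = 2c√K_a, so z_c = 2c/(γ√K_a) = 2×33.3/(19.7×0.6494) = 5.206 m.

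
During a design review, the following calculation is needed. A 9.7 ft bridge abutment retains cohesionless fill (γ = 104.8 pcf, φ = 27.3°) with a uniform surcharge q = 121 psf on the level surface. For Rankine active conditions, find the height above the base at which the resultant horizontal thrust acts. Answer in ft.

K_a = 0.3711.
Triangular part P₁ = ½K_aγH² = 1830 at H/3 = 3.233 ft; rectangular part P₂ = K_a q H = 435.6 at H/2 = 4.850 ft.
ȳ = (P₁·3.233 + P₂·4.850)/(P₁+P₂) = 3.544 ft.

3.54 ft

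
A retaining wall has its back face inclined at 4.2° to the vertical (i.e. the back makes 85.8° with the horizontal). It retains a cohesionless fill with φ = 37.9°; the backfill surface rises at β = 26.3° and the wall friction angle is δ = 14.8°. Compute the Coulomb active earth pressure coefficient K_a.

K_a = sin²(α+φ) / [sin²α · sin(α−δ) · (1 + √{sin(φ+δ)sin(φ−β) / (sin(α−δ)sin(α+β))})²].
With α = 85.8°, φ = 37.9°, δ = 14.8°, β = 26.3°: K_a = 0.3613.

0.361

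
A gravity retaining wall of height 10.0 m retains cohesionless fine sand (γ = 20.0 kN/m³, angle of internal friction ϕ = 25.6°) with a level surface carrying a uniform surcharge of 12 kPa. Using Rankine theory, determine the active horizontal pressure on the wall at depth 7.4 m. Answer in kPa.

K_a = (1 − sin φ)/(1 + sin φ) = 0.3966.
σ_v = γz + q = 20.0 × 7.4 + 12 = 160.0 kPa.
σ_h = K_a σ_v = 0.3966 × 160.0 = 63.45 kPa.

63.5 kPa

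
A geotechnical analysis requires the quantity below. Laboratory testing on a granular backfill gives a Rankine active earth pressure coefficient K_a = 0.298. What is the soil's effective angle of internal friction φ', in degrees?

32.7°

K_a = tan²(45° − φ/2) ⇒ 45° − φ/2 = arctan(√0.298) = 28.63°.
φ = 2(45° − 28.63°) = 32.74°.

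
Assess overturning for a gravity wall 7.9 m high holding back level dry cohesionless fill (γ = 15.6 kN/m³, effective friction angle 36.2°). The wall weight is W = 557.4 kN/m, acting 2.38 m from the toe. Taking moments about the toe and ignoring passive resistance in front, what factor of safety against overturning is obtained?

4.02

K_a = tan²(45° − 36.2°/2) = 0.2574.
P_a = ½K_aγH² = 0.5×0.2574×15.6×7.9² = 125.3 kN/m, acting at H/3 = 2.633 m above the base.
Overturning moment M_o = P_a × H/3 = 125.3 × 2.633 = 329.9.
Resisting moment M_r = W × 2.38 = 557.4 × 2.38 = 1327.
FS_overturning = M_r/M_o = 1327/329.9 = 4.021.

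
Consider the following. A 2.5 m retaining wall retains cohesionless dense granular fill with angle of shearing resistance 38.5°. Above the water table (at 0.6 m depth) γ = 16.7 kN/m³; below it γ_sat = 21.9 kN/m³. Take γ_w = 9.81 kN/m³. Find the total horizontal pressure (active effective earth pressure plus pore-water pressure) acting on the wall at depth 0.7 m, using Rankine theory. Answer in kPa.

3.59 kPa

K_a = (1 − sin φ)/(1 + sin φ) = 0.2327.
γ' = 21.9 − 9.81 = 12.09 kN/m³.
Effective vertical stress at 0.7 m: σ'_v = 16.7×0.6 + 12.09×0.100 = 11.23 kPa.
σ'_h = K_a σ'_v = 0.2327 × 11.23 = 2.612 kPa; u = γ_w × 0.100 = 0.9810 kPa.
Total σ_h = 2.612 + 0.9810 = 3.593 kPa.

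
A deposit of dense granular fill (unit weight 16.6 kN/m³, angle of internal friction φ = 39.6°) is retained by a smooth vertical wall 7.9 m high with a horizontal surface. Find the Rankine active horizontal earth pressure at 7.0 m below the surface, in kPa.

K_a = (1 − sin φ)/(1 + sin φ) = 0.2214.
σ_h = K_a γ z = 0.2214 × 16.6 × 7.0 = 25.73 kPa.

25.7 kPa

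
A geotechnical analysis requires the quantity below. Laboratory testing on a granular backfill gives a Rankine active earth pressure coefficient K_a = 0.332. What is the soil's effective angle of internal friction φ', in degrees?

30.1°

K_a = tan²(45° − φ/2) ⇒ 45° − φ/2 = arctan(√0.332) = 29.95°.
φ = 2(45° − 29.95°) = 30.10°.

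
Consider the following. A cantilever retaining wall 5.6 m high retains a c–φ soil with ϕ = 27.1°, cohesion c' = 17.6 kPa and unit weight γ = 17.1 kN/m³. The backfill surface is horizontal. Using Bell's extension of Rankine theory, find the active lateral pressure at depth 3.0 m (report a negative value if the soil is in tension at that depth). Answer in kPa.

K_a = (1 − sin φ)/(1 + sin φ) = 0.3741.
σ_a = K_a γ z − 2c√K_a = 0.3741×17.1×3.0 − 2×17.6×0.6116 = -2.339 kPa.

-2.34 kPa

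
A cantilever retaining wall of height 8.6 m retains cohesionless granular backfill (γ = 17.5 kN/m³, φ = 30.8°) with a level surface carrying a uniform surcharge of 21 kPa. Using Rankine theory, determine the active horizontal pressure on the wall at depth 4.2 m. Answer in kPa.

K_a = (1 − sin φ)/(1 + sin φ) = 0.3227.
σ_v = γz + q = 17.5 × 4.2 + 21 = 94.50 kPa.
σ_h = K_a σ_v = 0.3227 × 94.50 = 30.50 kPa.

30.5 kPa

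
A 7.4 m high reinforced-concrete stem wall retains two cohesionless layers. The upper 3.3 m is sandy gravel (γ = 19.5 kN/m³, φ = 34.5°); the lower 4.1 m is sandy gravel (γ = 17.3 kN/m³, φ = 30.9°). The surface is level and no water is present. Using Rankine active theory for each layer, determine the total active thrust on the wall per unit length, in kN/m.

K_a1 = tan²(45°−34.5°/2) = 0.2768; K_a2 = tan²(45°−30.9°/2) = 0.3214.
Layer 1: σ at base = K_a1 γ₁ h₁ = 17.81 kPa; P₁ = ½×17.81×3.3 = 29.39.
Layer 2: σ_v at top = γ₁h₁ = 64.35; σ_h top = K_a2×64.35 = 20.68; σ_h base = K_a2×(64.35+17.3×4.1) = 43.48.
P₂ = ½(20.68+43.48)×4.1 = 131.5. Total P_a = 29.39+131.5 = 160.9 kN/m.

161 kN/m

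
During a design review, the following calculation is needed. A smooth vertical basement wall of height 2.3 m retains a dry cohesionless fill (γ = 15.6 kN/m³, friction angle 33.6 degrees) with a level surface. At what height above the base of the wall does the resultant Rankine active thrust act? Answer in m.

K_a = 0.2875.
The pressure distribution is triangular, so the resultant acts at H/3 above the base = 2.3/3 = 0.7667 m.

0.767 m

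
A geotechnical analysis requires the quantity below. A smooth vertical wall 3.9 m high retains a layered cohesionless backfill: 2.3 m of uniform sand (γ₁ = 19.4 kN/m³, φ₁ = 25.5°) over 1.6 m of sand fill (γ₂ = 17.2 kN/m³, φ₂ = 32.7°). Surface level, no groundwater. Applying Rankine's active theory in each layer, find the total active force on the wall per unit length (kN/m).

48.3 kN/m

K_a1 = tan²(45°−25.5°/2) = 0.3981; K_a2 = tan²(45°−32.7°/2) = 0.2985.
Layer 1: σ at base = K_a1 γ₁ h₁ = 17.76 kPa; P₁ = ½×17.76×2.3 = 20.43.
Layer 2: σ_v at top = γ₁h₁ = 44.62; σ_h top = K_a2×44.62 = 13.32; σ_h base = K_a2×(44.62+17.2×1.6) = 21.53.
P₂ = ½(13.32+21.53)×1.6 = 27.88. Total P_a = 20.43+27.88 = 48.31 kN/m.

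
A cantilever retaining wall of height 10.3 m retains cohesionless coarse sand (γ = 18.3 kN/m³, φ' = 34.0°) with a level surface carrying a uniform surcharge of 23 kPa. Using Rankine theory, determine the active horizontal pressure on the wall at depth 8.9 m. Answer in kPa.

K_a = (1 − sin φ)/(1 + sin φ) = 0.2827.
σ_v = γz + q = 18.3 × 8.9 + 23 = 185.9 kPa.
σ_h = K_a σ_v = 0.2827 × 185.9 = 52.55 kPa.

52.5 kPa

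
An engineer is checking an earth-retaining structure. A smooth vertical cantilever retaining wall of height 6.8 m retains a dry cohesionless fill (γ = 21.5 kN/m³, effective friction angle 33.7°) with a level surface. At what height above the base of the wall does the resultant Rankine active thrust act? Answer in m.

2.27 m

K_a = 0.2863.
The pressure distribution is triangular, so the resultant acts at H/3 above the base = 6.8/3 = 2.267 m.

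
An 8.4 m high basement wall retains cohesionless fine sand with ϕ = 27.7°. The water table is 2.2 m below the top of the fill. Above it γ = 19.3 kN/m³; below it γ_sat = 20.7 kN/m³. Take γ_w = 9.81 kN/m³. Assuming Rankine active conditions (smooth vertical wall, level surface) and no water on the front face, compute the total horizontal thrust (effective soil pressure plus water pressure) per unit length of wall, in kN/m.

K_a = tan²(45° − φ/2) = 0.3653.
γ' = 20.7 − 9.81 = 10.89 kN/m³. Depth below WT = 6.2 m.
σ'_h at WT = K_a γ d_w = 15.51 kPa; at base = 15.51 + K_a γ' × 6.2 = 40.18 kPa.
P₁ (0–2.2 m) = ½×15.51×2.2 = 17.06. P₂ (2.2–8.4 m) = ½(15.51+40.18)×6.2 = 172.6.
P_w = ½ γ_w h₂² = 0.5×9.81×6.2² = 188.5. Total = 17.06+172.6+188.5 = 378.3 kN/m.

378 kN/m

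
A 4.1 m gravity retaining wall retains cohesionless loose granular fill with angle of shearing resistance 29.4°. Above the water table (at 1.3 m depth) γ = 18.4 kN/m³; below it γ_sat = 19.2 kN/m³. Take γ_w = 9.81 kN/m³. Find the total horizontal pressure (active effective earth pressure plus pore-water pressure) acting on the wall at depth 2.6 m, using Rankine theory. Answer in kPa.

25.1 kPa

K_a = (1 − sin φ)/(1 + sin φ) = 0.3415.
γ' = 19.2 − 9.81 = 9.390 kN/m³.
Effective vertical stress at 2.6 m: σ'_v = 18.4×1.3 + 9.390×1.30 = 36.13 kPa.
σ'_h = K_a σ'_v = 0.3415 × 36.13 = 12.34 kPa; u = γ_w × 1.30 = 12.75 kPa.
Total σ_h = 12.34 + 12.75 = 25.09 kPa.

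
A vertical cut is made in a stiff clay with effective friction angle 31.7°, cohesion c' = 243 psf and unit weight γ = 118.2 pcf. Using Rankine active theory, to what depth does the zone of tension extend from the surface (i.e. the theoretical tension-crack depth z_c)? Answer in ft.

K_a = tan²(45° − 31.7°/2) = 0.3111; √K_a = 0.5577.
The active pressure is zero where K_a γ z = 2c√K_a, so z_c = 2c/(γ√K_a) = 2×243/(118.2×0.5577) = 7.372 ft.

7.37 ft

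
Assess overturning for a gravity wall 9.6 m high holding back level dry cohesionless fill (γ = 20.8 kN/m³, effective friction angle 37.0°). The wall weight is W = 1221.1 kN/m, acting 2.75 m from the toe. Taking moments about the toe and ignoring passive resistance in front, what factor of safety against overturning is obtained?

K_a = tan²(45° − 37.0°/2) = 0.2486.
P_a = ½K_aγH² = 0.5×0.2486×20.8×9.6² = 238.3 kN/m, acting at H/3 = 3.200 m above the base.
Overturning moment M_o = P_a × H/3 = 238.3 × 3.200 = 762.4.
Resisting moment M_r = W × 2.75 = 1221.1 × 2.75 = 3358.
FS_overturning = M_r/M_o = 3358/762.4 = 4.404.

4.40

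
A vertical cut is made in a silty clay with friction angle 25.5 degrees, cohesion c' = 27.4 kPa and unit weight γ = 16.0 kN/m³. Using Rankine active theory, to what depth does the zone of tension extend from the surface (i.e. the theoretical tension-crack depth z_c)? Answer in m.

5.43 m

K_a = tan²(45° − 25.5°/2) = 0.3981; √K_a = 0.6310.
The active pressure is zero where K_a γ z = 2c√K_a, so z_c = 2c/(γ√K_a) = 2×27.4/(16.0×0.6310) = 5.428 m.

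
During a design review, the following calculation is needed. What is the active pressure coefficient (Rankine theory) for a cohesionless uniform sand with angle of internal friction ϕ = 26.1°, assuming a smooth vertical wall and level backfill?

0.389

K_a = tan²(45° − φ/2) = tan²(31.95°) = 0.3889.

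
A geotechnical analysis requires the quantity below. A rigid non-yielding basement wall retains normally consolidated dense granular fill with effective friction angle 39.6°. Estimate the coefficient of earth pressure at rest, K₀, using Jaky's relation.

K₀ = 1 − sin φ' = 1 − sin 39.6° = 0.3626.

0.363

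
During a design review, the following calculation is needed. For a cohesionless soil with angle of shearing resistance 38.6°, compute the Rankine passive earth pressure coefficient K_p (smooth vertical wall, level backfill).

4.32

K_p = (1 + sin φ)/(1 − sin φ) = tan²(45° + 38.6°/2) = 4.317.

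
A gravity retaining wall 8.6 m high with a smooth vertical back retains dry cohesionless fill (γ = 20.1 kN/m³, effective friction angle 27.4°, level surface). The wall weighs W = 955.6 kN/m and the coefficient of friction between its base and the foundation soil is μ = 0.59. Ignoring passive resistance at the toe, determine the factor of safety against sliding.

2.05

K_a = tan²(45° − 27.4°/2) = 0.3697.
P_a = ½K_aγH² = 0.5×0.3697×20.1×8.6² = 274.8 kN/m, acting at H/3 = 2.867 m above the base.
FS_sliding = μW / P_a = 0.59×955.6 / 274.8 = 2.052.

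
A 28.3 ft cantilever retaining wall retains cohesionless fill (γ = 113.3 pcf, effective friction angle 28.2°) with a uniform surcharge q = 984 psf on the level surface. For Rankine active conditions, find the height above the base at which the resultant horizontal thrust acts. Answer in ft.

11.2 ft

K_a = 0.3582.
Triangular part P₁ = ½K_aγH² = 16250 at H/3 = 9.433 ft; rectangular part P₂ = K_a q H = 9975 at H/2 = 14.15 ft.
ȳ = (P₁·9.433 + P₂·14.15)/(P₁+P₂) = 11.23 ft.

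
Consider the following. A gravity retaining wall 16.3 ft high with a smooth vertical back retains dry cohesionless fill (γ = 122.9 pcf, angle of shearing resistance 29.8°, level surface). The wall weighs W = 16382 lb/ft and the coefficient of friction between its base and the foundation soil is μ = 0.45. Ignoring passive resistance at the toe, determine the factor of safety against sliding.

1.34

K_a = tan²(45° − 29.8°/2) = 0.3360.
P_a = ½K_aγH² = 0.5×0.3360×122.9×16.3² = 5486 lb/ft, acting at H/3 = 5.433 ft above the base.
FS_sliding = μW / P_a = 0.45×16382 / 5486 = 1.344.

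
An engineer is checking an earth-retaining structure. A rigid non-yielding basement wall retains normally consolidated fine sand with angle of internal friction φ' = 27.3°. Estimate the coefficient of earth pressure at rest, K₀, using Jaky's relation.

K₀ = 1 − sin φ' = 1 − sin 27.3° = 0.5414.

0.541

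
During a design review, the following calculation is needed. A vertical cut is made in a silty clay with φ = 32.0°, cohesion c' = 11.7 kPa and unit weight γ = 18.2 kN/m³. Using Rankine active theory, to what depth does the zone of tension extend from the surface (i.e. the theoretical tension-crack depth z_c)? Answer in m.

2.32 m

K_a = tan²(45° − 32.0°/2) = 0.3073; √K_a = 0.5543.
The active pressure is zero where K_a γ z = 2c√K_a, so z_c = 2c/(γ√K_a) = 2×11.7/(18.2×0.5543) = 2.319 m.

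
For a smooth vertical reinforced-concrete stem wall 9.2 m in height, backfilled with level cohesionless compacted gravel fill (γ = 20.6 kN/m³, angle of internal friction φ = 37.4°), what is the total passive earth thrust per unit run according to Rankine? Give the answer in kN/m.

K_p = tan²(45° + φ/2) = 4.094.
P_p = ½ K_p γ H² = 0.5 × 4.094 × 20.6 × 9.2² = 3569 kN/m.

3570 kN/m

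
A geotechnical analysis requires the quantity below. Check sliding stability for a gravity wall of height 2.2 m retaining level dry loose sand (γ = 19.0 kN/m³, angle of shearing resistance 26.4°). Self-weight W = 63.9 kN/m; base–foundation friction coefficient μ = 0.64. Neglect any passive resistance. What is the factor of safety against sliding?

K_a = tan²(45° − 26.4°/2) = 0.3844.
P_a = ½K_aγH² = 0.5×0.3844×19.0×2.2² = 17.68 kN/m, acting at H/3 = 0.7333 m above the base.
FS_sliding = μW / P_a = 0.64×63.9 / 17.68 = 2.314.

2.31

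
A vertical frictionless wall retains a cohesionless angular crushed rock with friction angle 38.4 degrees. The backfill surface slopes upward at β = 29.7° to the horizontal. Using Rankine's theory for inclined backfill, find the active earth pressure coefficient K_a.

0.345

K_a = cos β · (cos β − √(cos²β − cos²φ)) / (cos β + √(cos²β − cos²φ)).
cos β = 0.8686, cos φ = 0.7837, √(cos²β − cos²φ) = 0.3746.
K_a = 0.8686 × (0.8686 − 0.3746)/(0.8686 + 0.3746) = 0.3451.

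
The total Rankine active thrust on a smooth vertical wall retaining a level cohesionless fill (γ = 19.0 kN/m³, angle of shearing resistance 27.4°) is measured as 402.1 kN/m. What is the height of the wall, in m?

K_a = 0.3697. P_a = ½ K_a γ H² ⇒ H = √(2P_a/(K_a γ)).
H = √(2×402.1/(0.3697×19.0)) = 10.70 m.

10.7 m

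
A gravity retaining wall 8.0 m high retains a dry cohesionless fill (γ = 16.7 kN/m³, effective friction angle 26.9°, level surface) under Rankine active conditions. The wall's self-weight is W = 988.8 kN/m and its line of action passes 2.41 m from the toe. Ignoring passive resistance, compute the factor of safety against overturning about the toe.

K_a = tan²(45° − 26.9°/2) = 0.3770.
P_a = ½K_aγH² = 0.5×0.3770×16.7×8.0² = 201.5 kN/m, acting at H/3 = 2.667 m above the base.
Overturning moment M_o = P_a × H/3 = 201.5 × 2.667 = 537.2.
Resisting moment M_r = W × 2.41 = 988.8 × 2.41 = 2383.
FS_overturning = M_r/M_o = 2383/537.2 = 4.436.

4.44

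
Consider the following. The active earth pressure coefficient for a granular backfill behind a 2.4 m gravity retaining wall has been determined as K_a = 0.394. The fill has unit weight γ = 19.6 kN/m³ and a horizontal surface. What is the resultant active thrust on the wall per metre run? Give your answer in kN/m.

P = ½ K_a γ H² = 0.5 × 0.394 × 19.6 × 2.4² = 22.24 kN/m.

22.2 kN/m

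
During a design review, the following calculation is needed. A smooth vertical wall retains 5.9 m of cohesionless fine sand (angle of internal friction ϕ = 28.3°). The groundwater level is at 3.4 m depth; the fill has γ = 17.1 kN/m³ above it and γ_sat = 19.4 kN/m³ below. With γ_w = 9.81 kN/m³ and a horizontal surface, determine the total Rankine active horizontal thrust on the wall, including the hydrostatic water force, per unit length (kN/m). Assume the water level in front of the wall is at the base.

K_a = tan²(45° − φ/2) = 0.3568.
γ' = 19.4 − 9.81 = 9.590 kN/m³. Depth below WT = 2.5 m.
σ'_h at WT = K_a γ d_w = 20.74 kPa; at base = 20.74 + K_a γ' × 2.5 = 29.30 kPa.
P₁ (0–3.4 m) = ½×20.74×3.4 = 35.26. P₂ (3.4–5.9 m) = ½(20.74+29.30)×2.5 = 62.55.
P_w = ½ γ_w h₂² = 0.5×9.81×2.5² = 30.66. Total = 35.26+62.55+30.66 = 128.5 kN/m.

128 kN/m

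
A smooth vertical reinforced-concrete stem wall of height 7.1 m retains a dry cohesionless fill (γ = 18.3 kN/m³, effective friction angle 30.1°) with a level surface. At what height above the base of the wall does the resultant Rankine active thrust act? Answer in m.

2.37 m

K_a = 0.3320.
The pressure distribution is triangular, so the resultant acts at H/3 above the base = 7.1/3 = 2.367 m.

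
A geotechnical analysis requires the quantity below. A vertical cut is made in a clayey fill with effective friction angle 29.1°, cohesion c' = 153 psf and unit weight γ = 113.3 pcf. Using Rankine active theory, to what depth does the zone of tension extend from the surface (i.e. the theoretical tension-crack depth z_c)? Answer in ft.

4.59 ft

K_a = tan²(45° − 29.1°/2) = 0.3456; √K_a = 0.5879.
The active pressure is zero where K_a γ z = 2c√K_a, so z_c = 2c/(γ√K_a) = 2×153/(113.3×0.5879) = 4.594 ft.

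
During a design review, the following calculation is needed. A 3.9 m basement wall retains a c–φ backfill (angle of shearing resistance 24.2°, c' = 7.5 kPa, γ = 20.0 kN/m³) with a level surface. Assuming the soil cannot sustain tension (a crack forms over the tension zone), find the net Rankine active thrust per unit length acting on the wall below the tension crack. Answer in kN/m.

31.4 kN/m

K_a = 0.4185; √K_a = 0.6469.
Tension-crack depth z_c = 2c/(γ√K_a) = 2×7.5/(20.0×0.6469) = 1.159 m.
σ_a at base = K_a γ H − 2c√K_a = 0.4185×20.0×3.9 − 2×7.5×0.6469 = 22.94 kPa.
P_a = ½ × 22.94 × (H − z_c) = 0.5×22.94×2.741 = 31.44 kN/m.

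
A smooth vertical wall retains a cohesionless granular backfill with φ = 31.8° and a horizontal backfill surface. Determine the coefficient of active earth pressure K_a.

0.310

K_a = tan²(45° − φ/2) = tan²(29.10°) = 0.3098.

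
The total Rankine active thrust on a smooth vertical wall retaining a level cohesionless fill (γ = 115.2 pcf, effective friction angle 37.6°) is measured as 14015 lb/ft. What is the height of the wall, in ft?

31.7 ft

K_a = 0.2421. P_a = ½ K_a γ H² ⇒ H = √(2P_a/(K_a γ)).
H = √(2×14015/(0.2421×115.2)) = 31.70 ft.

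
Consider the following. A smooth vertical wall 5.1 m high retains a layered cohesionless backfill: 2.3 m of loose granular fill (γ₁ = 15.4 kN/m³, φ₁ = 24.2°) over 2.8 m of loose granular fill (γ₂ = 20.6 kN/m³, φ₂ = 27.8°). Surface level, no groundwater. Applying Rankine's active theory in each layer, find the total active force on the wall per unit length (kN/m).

K_a1 = tan²(45°−24.2°/2) = 0.4185; K_a2 = tan²(45°−27.8°/2) = 0.3639.
Layer 1: σ at base = K_a1 γ₁ h₁ = 14.82 kPa; P₁ = ½×14.82×2.3 = 17.05.
Layer 2: σ_v at top = γ₁h₁ = 35.42; σ_h top = K_a2×35.42 = 12.89; σ_h base = K_a2×(35.42+20.6×2.8) = 33.88.
P₂ = ½(12.89+33.88)×2.8 = 65.48. Total P_a = 17.05+65.48 = 82.52 kN/m.

82.5 kN/m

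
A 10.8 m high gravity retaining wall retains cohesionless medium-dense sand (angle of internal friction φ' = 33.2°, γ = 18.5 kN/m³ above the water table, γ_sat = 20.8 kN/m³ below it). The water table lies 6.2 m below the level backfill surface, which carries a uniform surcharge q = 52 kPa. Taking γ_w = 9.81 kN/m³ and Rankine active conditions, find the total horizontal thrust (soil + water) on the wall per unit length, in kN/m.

K_a = tan²(45° − φ/2) = 0.2924.
γ' = 20.8 − 9.81 = 10.99 kN/m³. h₂ = H − d_w = 4.6 m.
σ'_h: at surface K_a·q = 15.20; at WT K_a(q+γd_w) = 48.74; at base K_a(q+γd_w+γ'h₂) = 63.52 kPa.
P₁ = ½(15.20+48.74)×6.2 = 198.2; P₂ = ½(48.74+63.52)×4.6 = 258.2; P_w = ½γ_w h₂² = 103.8.
Total = 198.2+258.2+103.8 = 560.2 kN/m.

560 kN/m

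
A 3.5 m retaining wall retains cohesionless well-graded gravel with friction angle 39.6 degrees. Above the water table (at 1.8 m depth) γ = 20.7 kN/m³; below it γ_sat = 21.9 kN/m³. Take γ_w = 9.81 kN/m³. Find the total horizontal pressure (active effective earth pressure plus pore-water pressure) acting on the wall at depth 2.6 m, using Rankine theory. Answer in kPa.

K_a = (1 − sin φ)/(1 + sin φ) = 0.2214.
γ' = 21.9 − 9.81 = 12.09 kN/m³.
Effective vertical stress at 2.6 m: σ'_v = 20.7×1.8 + 12.09×0.800 = 46.93 kPa.
σ'_h = K_a σ'_v = 0.2214 × 46.93 = 10.39 kPa; u = γ_w × 0.800 = 7.848 kPa.
Total σ_h = 10.39 + 7.848 = 18.24 kPa.

18.2 kPa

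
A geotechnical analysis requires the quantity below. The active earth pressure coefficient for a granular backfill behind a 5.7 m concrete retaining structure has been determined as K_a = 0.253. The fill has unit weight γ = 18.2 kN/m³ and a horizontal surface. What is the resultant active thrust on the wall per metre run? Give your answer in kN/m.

74.8 kN/m

P = ½ K_a γ H² = 0.5 × 0.253 × 18.2 × 5.7² = 74.80 kN/m.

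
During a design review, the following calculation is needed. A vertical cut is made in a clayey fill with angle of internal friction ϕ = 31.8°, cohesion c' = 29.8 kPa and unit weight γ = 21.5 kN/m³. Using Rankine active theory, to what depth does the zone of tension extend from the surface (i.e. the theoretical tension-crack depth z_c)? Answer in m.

4.98 m

K_a = tan²(45° − 31.8°/2) = 0.3098; √K_a = 0.5566.
The active pressure is zero where K_a γ z = 2c√K_a, so z_c = 2c/(γ√K_a) = 2×29.8/(21.5×0.5566) = 4.980 m.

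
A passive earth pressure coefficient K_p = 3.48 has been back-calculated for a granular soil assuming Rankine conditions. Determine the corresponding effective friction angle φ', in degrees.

K_p = (1+sin φ)/(1−sin φ) ⇒ sin φ = (K_p − 1)/(K_p + 1) = 0.5536.
φ = arcsin(0.5536) = 33.61°.

33.6°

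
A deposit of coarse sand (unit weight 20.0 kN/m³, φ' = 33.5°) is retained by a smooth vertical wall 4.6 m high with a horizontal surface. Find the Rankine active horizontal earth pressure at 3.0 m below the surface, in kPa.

17.3 kPa

K_a = (1 − sin φ)/(1 + sin φ) = 0.2887.
σ_h = K_a γ z = 0.2887 × 20.0 × 3.0 = 17.32 kPa.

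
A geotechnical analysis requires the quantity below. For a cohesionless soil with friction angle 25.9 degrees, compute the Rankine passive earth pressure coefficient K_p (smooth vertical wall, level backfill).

2.55

K_p = (1 + sin φ)/(1 − sin φ) = tan²(45° + 25.9°/2) = 2.551.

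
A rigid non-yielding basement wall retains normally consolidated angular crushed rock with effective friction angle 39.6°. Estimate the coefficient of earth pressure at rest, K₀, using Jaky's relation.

K₀ = 1 − sin φ' = 1 − sin 39.6° = 0.3626.

0.363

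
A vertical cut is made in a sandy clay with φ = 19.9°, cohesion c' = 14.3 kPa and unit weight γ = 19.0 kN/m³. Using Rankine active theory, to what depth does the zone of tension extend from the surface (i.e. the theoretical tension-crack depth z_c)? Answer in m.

K_a = tan²(45° − 19.9°/2) = 0.4921; √K_a = 0.7015.
The active pressure is zero where K_a γ z = 2c√K_a, so z_c = 2c/(γ√K_a) = 2×14.3/(19.0×0.7015) = 2.146 m.

2.15 m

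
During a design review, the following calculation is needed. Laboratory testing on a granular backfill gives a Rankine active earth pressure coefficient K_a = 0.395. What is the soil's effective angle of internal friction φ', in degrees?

K_a = tan²(45° − φ/2) ⇒ 45° − φ/2 = arctan(√0.395) = 32.15°.
φ = 2(45° − 32.15°) = 25.70°.

25.7°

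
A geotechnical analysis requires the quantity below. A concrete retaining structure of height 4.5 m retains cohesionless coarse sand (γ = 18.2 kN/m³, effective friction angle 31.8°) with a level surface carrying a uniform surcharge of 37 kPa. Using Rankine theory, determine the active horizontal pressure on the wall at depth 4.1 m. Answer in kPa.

K_a = (1 − sin φ)/(1 + sin φ) = 0.3098.
σ_v = γz + q = 18.2 × 4.1 + 37 = 111.6 kPa.
σ_h = K_a σ_v = 0.3098 × 111.6 = 34.58 kPa.

34.6 kPa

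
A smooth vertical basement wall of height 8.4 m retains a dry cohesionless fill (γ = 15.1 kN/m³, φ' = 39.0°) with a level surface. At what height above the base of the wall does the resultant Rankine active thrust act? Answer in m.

K_a = 0.2275.
The pressure distribution is triangular, so the resultant acts at H/3 above the base = 8.4/3 = 2.800 m.

2.80 m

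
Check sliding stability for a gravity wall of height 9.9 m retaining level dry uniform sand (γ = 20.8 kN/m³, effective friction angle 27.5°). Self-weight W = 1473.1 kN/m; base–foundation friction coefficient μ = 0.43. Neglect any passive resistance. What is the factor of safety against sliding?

1.69

K_a = tan²(45° − 27.5°/2) = 0.3682.
P_a = ½K_aγH² = 0.5×0.3682×20.8×9.9² = 375.3 kN/m, acting at H/3 = 3.300 m above the base.
FS_sliding = μW / P_a = 0.43×1473.1 / 375.3 = 1.688.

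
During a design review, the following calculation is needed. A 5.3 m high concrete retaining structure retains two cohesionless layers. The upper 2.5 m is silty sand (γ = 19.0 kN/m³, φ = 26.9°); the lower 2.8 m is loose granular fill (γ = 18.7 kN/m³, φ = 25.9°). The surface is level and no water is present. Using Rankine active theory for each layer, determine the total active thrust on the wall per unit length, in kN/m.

103 kN/m

K_a1 = tan²(45°−26.9°/2) = 0.3770; K_a2 = tan²(45°−25.9°/2) = 0.3920.
Layer 1: σ at base = K_a1 γ₁ h₁ = 17.91 kPa; P₁ = ½×17.91×2.5 = 22.38.
Layer 2: σ_v at top = γ₁h₁ = 47.50; σ_h top = K_a2×47.50 = 18.62; σ_h base = K_a2×(47.50+18.7×2.8) = 39.14.
P₂ = ½(18.62+39.14)×2.8 = 80.87. Total P_a = 22.38+80.87 = 103.3 kN/m.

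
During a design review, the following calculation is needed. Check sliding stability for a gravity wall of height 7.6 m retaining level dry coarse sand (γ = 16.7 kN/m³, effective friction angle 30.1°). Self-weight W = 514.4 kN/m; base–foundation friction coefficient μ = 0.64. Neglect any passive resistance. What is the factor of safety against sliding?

K_a = tan²(45° − 30.1°/2) = 0.3320.
P_a = ½K_aγH² = 0.5×0.3320×16.7×7.6² = 160.1 kN/m, acting at H/3 = 2.533 m above the base.
FS_sliding = μW / P_a = 0.64×514.4 / 160.1 = 2.056.

2.06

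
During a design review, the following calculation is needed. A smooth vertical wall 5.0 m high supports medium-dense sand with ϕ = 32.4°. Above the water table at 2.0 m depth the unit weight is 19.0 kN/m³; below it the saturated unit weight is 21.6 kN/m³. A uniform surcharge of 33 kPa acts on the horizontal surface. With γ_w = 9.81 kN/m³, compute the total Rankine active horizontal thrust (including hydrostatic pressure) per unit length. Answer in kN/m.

K_a = tan²(45° − φ/2) = 0.3022.
γ' = 21.6 − 9.81 = 11.79 kN/m³. h₂ = H − d_w = 3.0 m.
σ'_h: at surface K_a·q = 9.974; at WT K_a(q+γd_w) = 21.46; at base K_a(q+γd_w+γ'h₂) = 32.15 kPa.
P₁ = ½(9.974+21.46)×2.0 = 31.43; P₂ = ½(21.46+32.15)×3.0 = 80.41; P_w = ½γ_w h₂² = 44.14.
Total = 31.43+80.41+44.14 = 156.0 kN/m.

156 kN/m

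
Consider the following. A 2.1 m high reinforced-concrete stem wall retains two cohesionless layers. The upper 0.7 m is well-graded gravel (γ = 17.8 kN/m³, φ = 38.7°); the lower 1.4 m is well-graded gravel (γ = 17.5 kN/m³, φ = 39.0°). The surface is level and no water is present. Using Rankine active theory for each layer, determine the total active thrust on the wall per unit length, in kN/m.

K_a1 = tan²(45°−38.7°/2) = 0.2306; K_a2 = tan²(45°−39.0°/2) = 0.2275.
Layer 1: σ at base = K_a1 γ₁ h₁ = 2.873 kPa; P₁ = ½×2.873×0.7 = 1.006.
Layer 2: σ_v at top = γ₁h₁ = 12.46; σ_h top = K_a2×12.46 = 2.835; σ_h base = K_a2×(12.46+17.5×1.4) = 8.409.
P₂ = ½(2.835+8.409)×1.4 = 7.870. Total P_a = 1.006+7.870 = 8.876 kN/m.

8.88 kN/m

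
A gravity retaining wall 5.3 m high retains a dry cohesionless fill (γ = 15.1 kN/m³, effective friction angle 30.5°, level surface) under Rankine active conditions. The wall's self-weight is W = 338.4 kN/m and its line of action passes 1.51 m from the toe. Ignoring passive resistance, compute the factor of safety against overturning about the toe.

K_a = tan²(45° − 30.5°/2) = 0.3267.
P_a = ½K_aγH² = 0.5×0.3267×15.1×5.3² = 69.28 kN/m, acting at H/3 = 1.767 m above the base.
Overturning moment M_o = P_a × H/3 = 69.28 × 1.767 = 122.4.
Resisting moment M_r = W × 1.51 = 338.4 × 1.51 = 511.0.
FS_overturning = M_r/M_o = 511.0/122.4 = 4.175.

4.17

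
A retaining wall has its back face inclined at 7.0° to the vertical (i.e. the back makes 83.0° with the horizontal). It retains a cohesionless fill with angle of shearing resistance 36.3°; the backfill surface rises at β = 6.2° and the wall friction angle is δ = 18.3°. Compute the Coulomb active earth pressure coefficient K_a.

K_a = sin²(α+φ) / [sin²α · sin(α−δ) · (1 + √{sin(φ+δ)sin(φ−β) / (sin(α−δ)sin(α+β))})²].
With α = 83.0°, φ = 36.3°, δ = 18.3°, β = 6.2°: K_a = 0.3053.

0.305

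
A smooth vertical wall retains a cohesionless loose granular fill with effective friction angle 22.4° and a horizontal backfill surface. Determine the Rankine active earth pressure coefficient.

K_a = tan²(45° − φ/2) = tan²(33.80°) = 0.4482.

0.448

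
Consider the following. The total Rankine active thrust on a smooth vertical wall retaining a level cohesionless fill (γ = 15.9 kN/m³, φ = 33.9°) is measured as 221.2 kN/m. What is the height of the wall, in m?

K_a = 0.2839. P_a = ½ K_a γ H² ⇒ H = √(2P_a/(K_a γ)).
H = √(2×221.2/(0.2839×15.9)) = 9.900 m.

9.90 m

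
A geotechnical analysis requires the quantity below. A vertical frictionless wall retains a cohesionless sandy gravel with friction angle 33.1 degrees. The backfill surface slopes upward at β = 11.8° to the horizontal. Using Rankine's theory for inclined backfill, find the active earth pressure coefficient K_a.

K_a = cos β · (cos β − √(cos²β − cos²φ)) / (cos β + √(cos²β − cos²φ)).
cos β = 0.9789, cos φ = 0.8377, √(cos²β − cos²φ) = 0.5064.
K_a = 0.9789 × (0.9789 − 0.5064)/(0.9789 + 0.5064) = 0.3114.

0.311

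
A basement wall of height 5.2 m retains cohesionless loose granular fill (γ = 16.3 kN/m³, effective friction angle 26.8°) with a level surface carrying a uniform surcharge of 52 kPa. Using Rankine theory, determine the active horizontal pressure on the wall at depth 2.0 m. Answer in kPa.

K_a = (1 − sin φ)/(1 + sin φ) = 0.3785.
σ_v = γz + q = 16.3 × 2.0 + 52 = 84.60 kPa.
σ_h = K_a σ_v = 0.3785 × 84.60 = 32.02 kPa.

32.0 kPa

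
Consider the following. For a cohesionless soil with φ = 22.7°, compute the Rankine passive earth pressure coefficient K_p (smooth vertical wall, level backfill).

K_p = (1 + sin φ)/(1 − sin φ) = tan²(45° + 22.7°/2) = 2.257.

2.26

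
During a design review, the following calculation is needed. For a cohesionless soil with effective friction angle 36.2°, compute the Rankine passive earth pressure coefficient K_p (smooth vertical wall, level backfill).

K_p = (1 + sin φ)/(1 − sin φ) = tan²(45° + 36.2°/2) = 3.885.

3.89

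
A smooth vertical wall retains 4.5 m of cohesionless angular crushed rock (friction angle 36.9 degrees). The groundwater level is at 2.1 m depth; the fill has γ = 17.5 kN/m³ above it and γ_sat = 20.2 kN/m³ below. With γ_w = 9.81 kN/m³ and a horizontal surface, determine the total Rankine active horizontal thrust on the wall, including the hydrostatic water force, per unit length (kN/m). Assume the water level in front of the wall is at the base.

K_a = tan²(45° − φ/2) = 0.2497.
γ' = 20.2 − 9.81 = 10.39 kN/m³. Depth below WT = 2.4 m.
σ'_h at WT = K_a γ d_w = 9.175 kPa; at base = 9.175 + K_a γ' × 2.4 = 15.40 kPa.
P₁ (0–2.1 m) = ½×9.175×2.1 = 9.634. P₂ (2.1–4.5 m) = ½(9.175+15.40)×2.4 = 29.49.
P_w = ½ γ_w h₂² = 0.5×9.81×2.4² = 28.25. Total = 9.634+29.49+28.25 = 67.38 kN/m.

67.4 kN/m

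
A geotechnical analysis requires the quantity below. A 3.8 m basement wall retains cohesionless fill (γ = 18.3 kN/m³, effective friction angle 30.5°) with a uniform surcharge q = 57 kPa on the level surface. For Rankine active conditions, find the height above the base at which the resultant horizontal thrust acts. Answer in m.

K_a = 0.3267.
Triangular part P₁ = ½K_aγH² = 43.16 at H/3 = 1.267 m; rectangular part P₂ = K_a q H = 70.76 at H/2 = 1.900 m.
ȳ = (P₁·1.267 + P₂·1.900)/(P₁+P₂) = 1.660 m.

1.66 m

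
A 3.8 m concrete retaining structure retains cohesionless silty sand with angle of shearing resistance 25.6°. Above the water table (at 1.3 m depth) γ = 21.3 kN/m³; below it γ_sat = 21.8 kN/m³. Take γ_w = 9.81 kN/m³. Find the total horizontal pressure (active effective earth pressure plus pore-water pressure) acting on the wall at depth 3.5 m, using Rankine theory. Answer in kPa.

43.0 kPa

K_a = (1 − sin φ)/(1 + sin φ) = 0.3966.
γ' = 21.8 − 9.81 = 11.99 kN/m³.
Effective vertical stress at 3.5 m: σ'_v = 21.3×1.3 + 11.99×2.20 = 54.07 kPa.
σ'_h = K_a σ'_v = 0.3966 × 54.07 = 21.44 kPa; u = γ_w × 2.20 = 21.58 kPa.
Total σ_h = 21.44 + 21.58 = 43.02 kPa.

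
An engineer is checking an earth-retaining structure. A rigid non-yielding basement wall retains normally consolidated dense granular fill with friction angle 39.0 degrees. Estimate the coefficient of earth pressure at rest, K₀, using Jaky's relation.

0.371

K₀ = 1 − sin φ' = 1 − sin 39.0° = 0.3707.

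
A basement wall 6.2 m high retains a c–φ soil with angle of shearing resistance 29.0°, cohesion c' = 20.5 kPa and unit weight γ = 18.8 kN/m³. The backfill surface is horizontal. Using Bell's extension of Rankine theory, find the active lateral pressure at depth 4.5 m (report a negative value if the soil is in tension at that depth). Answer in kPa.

5.20 kPa

K_a = (1 − sin φ)/(1 + sin φ) = 0.3470.
σ_a = K_a γ z − 2c√K_a = 0.3470×18.8×4.5 − 2×20.5×0.5890 = 5.203 kPa.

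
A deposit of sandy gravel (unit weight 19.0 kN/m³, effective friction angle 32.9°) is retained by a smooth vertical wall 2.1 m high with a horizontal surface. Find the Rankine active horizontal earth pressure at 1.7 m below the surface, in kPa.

9.56 kPa

K_a = (1 − sin φ)/(1 + sin φ) = 0.2960.
σ_h = K_a γ z = 0.2960 × 19.0 × 1.7 = 9.562 kPa.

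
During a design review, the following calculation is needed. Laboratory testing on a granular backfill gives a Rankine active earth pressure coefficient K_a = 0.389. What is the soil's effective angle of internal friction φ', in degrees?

K_a = tan²(45° − φ/2) ⇒ 45° − φ/2 = arctan(√0.389) = 31.95°.
φ = 2(45° − 31.95°) = 26.10°.

26.1°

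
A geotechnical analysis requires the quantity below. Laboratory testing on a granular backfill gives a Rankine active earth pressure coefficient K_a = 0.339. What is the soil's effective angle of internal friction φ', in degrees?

29.6°

K_a = tan²(45° − φ/2) ⇒ 45° − φ/2 = arctan(√0.339) = 30.21°.
φ = 2(45° − 30.21°) = 29.58°.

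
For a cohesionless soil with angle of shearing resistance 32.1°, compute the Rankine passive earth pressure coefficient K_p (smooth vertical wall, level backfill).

K_p = (1 + sin φ)/(1 − sin φ) = tan²(45° + 32.1°/2) = 3.268.

3.27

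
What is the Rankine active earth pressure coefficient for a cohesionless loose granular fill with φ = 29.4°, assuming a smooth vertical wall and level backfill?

0.341

K_a = (1 − sin φ)/(1 + sin φ) = (1 − sin 29.4°)/(1 + sin 29.4°) = 0.3415.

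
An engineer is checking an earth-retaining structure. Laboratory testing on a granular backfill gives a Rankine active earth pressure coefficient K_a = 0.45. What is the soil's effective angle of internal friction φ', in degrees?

22.3°

K_a = tan²(45° − φ/2) ⇒ 45° − φ/2 = arctan(√0.45) = 33.85°.
φ = 2(45° − 33.85°) = 22.29°.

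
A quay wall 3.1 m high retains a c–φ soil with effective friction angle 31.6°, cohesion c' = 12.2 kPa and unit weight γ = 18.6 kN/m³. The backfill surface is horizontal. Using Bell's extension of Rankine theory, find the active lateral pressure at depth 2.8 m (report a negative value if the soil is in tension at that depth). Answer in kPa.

2.63 kPa

K_a = (1 − sin φ)/(1 + sin φ) = 0.3123.
σ_a = K_a γ z − 2c√K_a = 0.3123×18.6×2.8 − 2×12.2×0.5589 = 2.630 kPa.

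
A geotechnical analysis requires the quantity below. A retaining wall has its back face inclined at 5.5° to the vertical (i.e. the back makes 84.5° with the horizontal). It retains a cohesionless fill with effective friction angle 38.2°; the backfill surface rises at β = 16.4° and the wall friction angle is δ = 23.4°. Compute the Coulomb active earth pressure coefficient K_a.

0.312

K_a = sin²(α+φ) / [sin²α · sin(α−δ) · (1 + √{sin(φ+δ)sin(φ−β) / (sin(α−δ)sin(α+β))})²].
With α = 84.5°, φ = 38.2°, δ = 23.4°, β = 16.4°: K_a = 0.3124.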